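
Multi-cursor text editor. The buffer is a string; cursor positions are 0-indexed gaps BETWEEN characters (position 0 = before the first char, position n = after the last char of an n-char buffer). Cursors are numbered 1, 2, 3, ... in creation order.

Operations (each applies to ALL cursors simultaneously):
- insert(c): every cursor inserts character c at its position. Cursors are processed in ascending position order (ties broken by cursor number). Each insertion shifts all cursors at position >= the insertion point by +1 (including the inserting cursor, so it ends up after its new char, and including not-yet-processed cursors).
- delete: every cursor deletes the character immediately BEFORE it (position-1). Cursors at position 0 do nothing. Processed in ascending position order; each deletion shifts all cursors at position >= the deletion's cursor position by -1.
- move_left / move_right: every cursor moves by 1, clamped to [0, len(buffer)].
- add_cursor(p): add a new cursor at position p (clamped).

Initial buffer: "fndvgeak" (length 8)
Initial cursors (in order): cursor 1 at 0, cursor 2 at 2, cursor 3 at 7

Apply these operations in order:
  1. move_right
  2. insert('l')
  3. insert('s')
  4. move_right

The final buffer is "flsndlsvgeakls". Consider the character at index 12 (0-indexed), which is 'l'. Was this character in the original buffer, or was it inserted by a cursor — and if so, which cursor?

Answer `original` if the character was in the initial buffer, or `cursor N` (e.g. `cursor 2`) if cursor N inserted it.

After op 1 (move_right): buffer="fndvgeak" (len 8), cursors c1@1 c2@3 c3@8, authorship ........
After op 2 (insert('l')): buffer="flndlvgeakl" (len 11), cursors c1@2 c2@5 c3@11, authorship .1..2.....3
After op 3 (insert('s')): buffer="flsndlsvgeakls" (len 14), cursors c1@3 c2@7 c3@14, authorship .11..22.....33
After op 4 (move_right): buffer="flsndlsvgeakls" (len 14), cursors c1@4 c2@8 c3@14, authorship .11..22.....33
Authorship (.=original, N=cursor N): . 1 1 . . 2 2 . . . . . 3 3
Index 12: author = 3

Answer: cursor 3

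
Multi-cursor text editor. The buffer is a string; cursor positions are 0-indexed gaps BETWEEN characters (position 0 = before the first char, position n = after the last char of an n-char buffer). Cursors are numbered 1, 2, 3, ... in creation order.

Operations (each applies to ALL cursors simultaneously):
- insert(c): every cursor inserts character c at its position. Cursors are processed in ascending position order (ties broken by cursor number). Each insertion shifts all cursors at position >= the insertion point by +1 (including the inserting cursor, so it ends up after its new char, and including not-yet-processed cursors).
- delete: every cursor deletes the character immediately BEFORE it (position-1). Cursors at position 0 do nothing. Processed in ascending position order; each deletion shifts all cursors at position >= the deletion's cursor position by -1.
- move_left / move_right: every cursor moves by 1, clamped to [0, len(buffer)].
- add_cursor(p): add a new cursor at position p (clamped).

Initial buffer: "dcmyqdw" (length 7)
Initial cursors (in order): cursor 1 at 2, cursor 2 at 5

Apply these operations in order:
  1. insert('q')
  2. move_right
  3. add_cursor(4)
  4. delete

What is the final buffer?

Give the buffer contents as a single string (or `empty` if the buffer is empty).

Answer: dcyqqw

Derivation:
After op 1 (insert('q')): buffer="dcqmyqqdw" (len 9), cursors c1@3 c2@7, authorship ..1...2..
After op 2 (move_right): buffer="dcqmyqqdw" (len 9), cursors c1@4 c2@8, authorship ..1...2..
After op 3 (add_cursor(4)): buffer="dcqmyqqdw" (len 9), cursors c1@4 c3@4 c2@8, authorship ..1...2..
After op 4 (delete): buffer="dcyqqw" (len 6), cursors c1@2 c3@2 c2@5, authorship ....2.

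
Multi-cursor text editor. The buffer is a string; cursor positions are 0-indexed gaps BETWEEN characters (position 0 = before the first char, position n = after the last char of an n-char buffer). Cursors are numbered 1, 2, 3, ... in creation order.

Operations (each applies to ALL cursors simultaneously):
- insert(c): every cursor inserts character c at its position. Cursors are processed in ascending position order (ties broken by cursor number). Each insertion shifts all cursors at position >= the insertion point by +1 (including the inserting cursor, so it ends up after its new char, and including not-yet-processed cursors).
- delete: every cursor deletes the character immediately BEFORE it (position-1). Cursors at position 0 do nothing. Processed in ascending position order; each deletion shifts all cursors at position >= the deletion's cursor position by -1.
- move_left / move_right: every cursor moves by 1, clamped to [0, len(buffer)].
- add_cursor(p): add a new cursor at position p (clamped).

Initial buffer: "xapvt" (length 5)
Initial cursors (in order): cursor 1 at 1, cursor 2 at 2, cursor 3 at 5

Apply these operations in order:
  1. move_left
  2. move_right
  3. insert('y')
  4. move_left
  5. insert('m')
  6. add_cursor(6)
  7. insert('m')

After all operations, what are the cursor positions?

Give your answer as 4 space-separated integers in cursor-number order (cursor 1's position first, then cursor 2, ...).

After op 1 (move_left): buffer="xapvt" (len 5), cursors c1@0 c2@1 c3@4, authorship .....
After op 2 (move_right): buffer="xapvt" (len 5), cursors c1@1 c2@2 c3@5, authorship .....
After op 3 (insert('y')): buffer="xyaypvty" (len 8), cursors c1@2 c2@4 c3@8, authorship .1.2...3
After op 4 (move_left): buffer="xyaypvty" (len 8), cursors c1@1 c2@3 c3@7, authorship .1.2...3
After op 5 (insert('m')): buffer="xmyamypvtmy" (len 11), cursors c1@2 c2@5 c3@10, authorship .11.22...33
After op 6 (add_cursor(6)): buffer="xmyamypvtmy" (len 11), cursors c1@2 c2@5 c4@6 c3@10, authorship .11.22...33
After op 7 (insert('m')): buffer="xmmyammympvtmmy" (len 15), cursors c1@3 c2@7 c4@9 c3@14, authorship .111.2224...333

Answer: 3 7 14 9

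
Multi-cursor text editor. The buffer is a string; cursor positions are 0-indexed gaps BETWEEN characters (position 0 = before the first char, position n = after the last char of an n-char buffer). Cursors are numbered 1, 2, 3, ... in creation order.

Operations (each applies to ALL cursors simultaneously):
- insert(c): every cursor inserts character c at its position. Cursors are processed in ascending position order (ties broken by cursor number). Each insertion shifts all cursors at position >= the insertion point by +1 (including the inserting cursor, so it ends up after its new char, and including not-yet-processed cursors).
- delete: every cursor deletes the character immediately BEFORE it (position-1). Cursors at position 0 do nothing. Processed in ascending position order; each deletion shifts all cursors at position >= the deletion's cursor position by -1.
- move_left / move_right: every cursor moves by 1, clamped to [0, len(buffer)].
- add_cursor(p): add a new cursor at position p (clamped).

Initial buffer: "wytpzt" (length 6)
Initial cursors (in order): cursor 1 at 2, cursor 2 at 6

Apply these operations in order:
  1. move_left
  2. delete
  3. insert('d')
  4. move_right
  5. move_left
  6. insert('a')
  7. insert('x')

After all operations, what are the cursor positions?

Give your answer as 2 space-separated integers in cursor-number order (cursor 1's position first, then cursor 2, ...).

Answer: 3 9

Derivation:
After op 1 (move_left): buffer="wytpzt" (len 6), cursors c1@1 c2@5, authorship ......
After op 2 (delete): buffer="ytpt" (len 4), cursors c1@0 c2@3, authorship ....
After op 3 (insert('d')): buffer="dytpdt" (len 6), cursors c1@1 c2@5, authorship 1...2.
After op 4 (move_right): buffer="dytpdt" (len 6), cursors c1@2 c2@6, authorship 1...2.
After op 5 (move_left): buffer="dytpdt" (len 6), cursors c1@1 c2@5, authorship 1...2.
After op 6 (insert('a')): buffer="daytpdat" (len 8), cursors c1@2 c2@7, authorship 11...22.
After op 7 (insert('x')): buffer="daxytpdaxt" (len 10), cursors c1@3 c2@9, authorship 111...222.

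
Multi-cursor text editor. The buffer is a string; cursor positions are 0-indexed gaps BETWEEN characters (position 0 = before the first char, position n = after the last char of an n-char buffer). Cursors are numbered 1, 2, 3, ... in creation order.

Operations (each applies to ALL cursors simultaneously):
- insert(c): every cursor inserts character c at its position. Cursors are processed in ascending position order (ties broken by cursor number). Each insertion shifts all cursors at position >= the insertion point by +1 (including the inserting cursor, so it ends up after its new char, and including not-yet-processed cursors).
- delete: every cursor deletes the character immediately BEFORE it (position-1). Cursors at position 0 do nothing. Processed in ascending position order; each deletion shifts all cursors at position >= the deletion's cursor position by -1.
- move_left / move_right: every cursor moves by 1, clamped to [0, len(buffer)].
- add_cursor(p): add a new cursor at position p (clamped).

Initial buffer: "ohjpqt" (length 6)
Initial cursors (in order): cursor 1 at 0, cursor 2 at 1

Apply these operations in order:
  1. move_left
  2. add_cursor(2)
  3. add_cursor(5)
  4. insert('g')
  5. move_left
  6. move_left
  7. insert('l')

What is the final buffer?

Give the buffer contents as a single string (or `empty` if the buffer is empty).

Answer: llggolhgjplqgt

Derivation:
After op 1 (move_left): buffer="ohjpqt" (len 6), cursors c1@0 c2@0, authorship ......
After op 2 (add_cursor(2)): buffer="ohjpqt" (len 6), cursors c1@0 c2@0 c3@2, authorship ......
After op 3 (add_cursor(5)): buffer="ohjpqt" (len 6), cursors c1@0 c2@0 c3@2 c4@5, authorship ......
After op 4 (insert('g')): buffer="ggohgjpqgt" (len 10), cursors c1@2 c2@2 c3@5 c4@9, authorship 12..3...4.
After op 5 (move_left): buffer="ggohgjpqgt" (len 10), cursors c1@1 c2@1 c3@4 c4@8, authorship 12..3...4.
After op 6 (move_left): buffer="ggohgjpqgt" (len 10), cursors c1@0 c2@0 c3@3 c4@7, authorship 12..3...4.
After op 7 (insert('l')): buffer="llggolhgjplqgt" (len 14), cursors c1@2 c2@2 c3@6 c4@11, authorship 1212.3.3..4.4.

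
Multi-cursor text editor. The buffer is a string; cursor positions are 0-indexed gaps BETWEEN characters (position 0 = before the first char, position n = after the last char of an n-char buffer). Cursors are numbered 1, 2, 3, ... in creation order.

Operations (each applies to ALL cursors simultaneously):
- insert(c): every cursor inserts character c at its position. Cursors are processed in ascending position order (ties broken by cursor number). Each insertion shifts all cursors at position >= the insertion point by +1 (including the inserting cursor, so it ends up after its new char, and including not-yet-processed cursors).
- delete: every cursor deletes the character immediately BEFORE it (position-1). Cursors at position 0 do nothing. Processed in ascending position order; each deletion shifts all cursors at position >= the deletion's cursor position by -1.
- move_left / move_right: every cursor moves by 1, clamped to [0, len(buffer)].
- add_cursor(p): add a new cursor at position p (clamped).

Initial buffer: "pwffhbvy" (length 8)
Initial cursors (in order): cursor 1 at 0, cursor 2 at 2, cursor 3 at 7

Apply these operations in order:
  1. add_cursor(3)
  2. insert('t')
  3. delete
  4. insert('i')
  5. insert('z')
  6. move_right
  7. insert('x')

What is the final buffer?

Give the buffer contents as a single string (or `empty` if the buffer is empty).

Answer: izpxwizfxizfxhbvizyx

Derivation:
After op 1 (add_cursor(3)): buffer="pwffhbvy" (len 8), cursors c1@0 c2@2 c4@3 c3@7, authorship ........
After op 2 (insert('t')): buffer="tpwtftfhbvty" (len 12), cursors c1@1 c2@4 c4@6 c3@11, authorship 1..2.4....3.
After op 3 (delete): buffer="pwffhbvy" (len 8), cursors c1@0 c2@2 c4@3 c3@7, authorship ........
After op 4 (insert('i')): buffer="ipwififhbviy" (len 12), cursors c1@1 c2@4 c4@6 c3@11, authorship 1..2.4....3.
After op 5 (insert('z')): buffer="izpwizfizfhbvizy" (len 16), cursors c1@2 c2@6 c4@9 c3@15, authorship 11..22.44....33.
After op 6 (move_right): buffer="izpwizfizfhbvizy" (len 16), cursors c1@3 c2@7 c4@10 c3@16, authorship 11..22.44....33.
After op 7 (insert('x')): buffer="izpxwizfxizfxhbvizyx" (len 20), cursors c1@4 c2@9 c4@13 c3@20, authorship 11.1.22.244.4...33.3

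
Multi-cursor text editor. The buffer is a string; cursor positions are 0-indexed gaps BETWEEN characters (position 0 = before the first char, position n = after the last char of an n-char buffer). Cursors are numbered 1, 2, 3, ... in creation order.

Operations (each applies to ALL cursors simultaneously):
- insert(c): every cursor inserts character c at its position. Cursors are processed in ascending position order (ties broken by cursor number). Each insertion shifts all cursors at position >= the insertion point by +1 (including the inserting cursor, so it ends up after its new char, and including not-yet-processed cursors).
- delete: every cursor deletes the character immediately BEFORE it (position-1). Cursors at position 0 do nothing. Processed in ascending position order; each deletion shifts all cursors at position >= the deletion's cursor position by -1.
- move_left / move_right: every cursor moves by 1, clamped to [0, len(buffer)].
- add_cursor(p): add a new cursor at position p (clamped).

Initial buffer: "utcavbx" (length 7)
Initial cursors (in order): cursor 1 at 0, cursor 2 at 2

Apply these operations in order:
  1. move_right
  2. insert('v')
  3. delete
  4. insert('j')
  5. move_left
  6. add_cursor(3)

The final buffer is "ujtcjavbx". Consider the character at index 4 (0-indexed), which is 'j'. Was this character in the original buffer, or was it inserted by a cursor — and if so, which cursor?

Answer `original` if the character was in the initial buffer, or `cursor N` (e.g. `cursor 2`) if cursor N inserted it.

After op 1 (move_right): buffer="utcavbx" (len 7), cursors c1@1 c2@3, authorship .......
After op 2 (insert('v')): buffer="uvtcvavbx" (len 9), cursors c1@2 c2@5, authorship .1..2....
After op 3 (delete): buffer="utcavbx" (len 7), cursors c1@1 c2@3, authorship .......
After op 4 (insert('j')): buffer="ujtcjavbx" (len 9), cursors c1@2 c2@5, authorship .1..2....
After op 5 (move_left): buffer="ujtcjavbx" (len 9), cursors c1@1 c2@4, authorship .1..2....
After op 6 (add_cursor(3)): buffer="ujtcjavbx" (len 9), cursors c1@1 c3@3 c2@4, authorship .1..2....
Authorship (.=original, N=cursor N): . 1 . . 2 . . . .
Index 4: author = 2

Answer: cursor 2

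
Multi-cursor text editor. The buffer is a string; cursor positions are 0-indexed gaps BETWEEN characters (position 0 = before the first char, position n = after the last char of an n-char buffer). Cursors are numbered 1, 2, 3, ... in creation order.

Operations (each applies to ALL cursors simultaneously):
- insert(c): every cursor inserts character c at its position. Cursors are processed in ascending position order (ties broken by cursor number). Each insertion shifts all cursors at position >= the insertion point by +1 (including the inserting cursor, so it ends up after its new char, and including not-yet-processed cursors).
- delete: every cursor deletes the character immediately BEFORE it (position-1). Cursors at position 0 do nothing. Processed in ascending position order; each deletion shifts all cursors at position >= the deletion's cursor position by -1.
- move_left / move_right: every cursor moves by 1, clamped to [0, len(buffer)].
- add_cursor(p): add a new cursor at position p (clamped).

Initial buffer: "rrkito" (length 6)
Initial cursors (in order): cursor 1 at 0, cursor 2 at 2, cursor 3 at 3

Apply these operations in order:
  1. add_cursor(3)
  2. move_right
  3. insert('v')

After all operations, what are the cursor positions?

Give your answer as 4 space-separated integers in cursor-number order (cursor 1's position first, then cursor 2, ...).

After op 1 (add_cursor(3)): buffer="rrkito" (len 6), cursors c1@0 c2@2 c3@3 c4@3, authorship ......
After op 2 (move_right): buffer="rrkito" (len 6), cursors c1@1 c2@3 c3@4 c4@4, authorship ......
After op 3 (insert('v')): buffer="rvrkvivvto" (len 10), cursors c1@2 c2@5 c3@8 c4@8, authorship .1..2.34..

Answer: 2 5 8 8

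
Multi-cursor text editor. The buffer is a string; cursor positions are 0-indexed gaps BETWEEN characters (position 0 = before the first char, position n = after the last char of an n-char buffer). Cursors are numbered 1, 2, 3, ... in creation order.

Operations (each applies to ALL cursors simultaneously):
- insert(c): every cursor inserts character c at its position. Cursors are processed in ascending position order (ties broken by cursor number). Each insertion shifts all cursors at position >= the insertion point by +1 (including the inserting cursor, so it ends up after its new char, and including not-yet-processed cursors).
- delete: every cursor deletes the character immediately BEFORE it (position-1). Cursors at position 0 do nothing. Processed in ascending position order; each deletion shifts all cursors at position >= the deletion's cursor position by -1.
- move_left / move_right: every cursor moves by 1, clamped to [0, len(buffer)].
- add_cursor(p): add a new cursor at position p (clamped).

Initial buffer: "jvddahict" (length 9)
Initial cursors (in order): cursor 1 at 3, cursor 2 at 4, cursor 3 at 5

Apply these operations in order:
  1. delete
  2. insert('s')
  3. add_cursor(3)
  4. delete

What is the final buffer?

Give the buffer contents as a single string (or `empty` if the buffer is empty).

Answer: jhict

Derivation:
After op 1 (delete): buffer="jvhict" (len 6), cursors c1@2 c2@2 c3@2, authorship ......
After op 2 (insert('s')): buffer="jvssshict" (len 9), cursors c1@5 c2@5 c3@5, authorship ..123....
After op 3 (add_cursor(3)): buffer="jvssshict" (len 9), cursors c4@3 c1@5 c2@5 c3@5, authorship ..123....
After op 4 (delete): buffer="jhict" (len 5), cursors c1@1 c2@1 c3@1 c4@1, authorship .....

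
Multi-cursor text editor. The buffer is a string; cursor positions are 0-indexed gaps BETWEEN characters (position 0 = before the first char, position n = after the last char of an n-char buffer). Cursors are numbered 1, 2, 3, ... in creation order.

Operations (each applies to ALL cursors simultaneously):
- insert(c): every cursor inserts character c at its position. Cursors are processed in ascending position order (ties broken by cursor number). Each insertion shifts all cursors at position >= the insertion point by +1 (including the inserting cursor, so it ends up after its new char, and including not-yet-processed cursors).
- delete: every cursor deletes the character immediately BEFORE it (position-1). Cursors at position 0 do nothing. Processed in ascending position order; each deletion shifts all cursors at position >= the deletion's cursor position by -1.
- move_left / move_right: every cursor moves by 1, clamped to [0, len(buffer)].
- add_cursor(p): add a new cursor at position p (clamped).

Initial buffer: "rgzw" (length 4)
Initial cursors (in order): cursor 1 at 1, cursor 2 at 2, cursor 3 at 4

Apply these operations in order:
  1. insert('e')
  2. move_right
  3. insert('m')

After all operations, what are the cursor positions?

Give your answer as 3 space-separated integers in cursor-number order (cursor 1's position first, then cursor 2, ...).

Answer: 4 7 10

Derivation:
After op 1 (insert('e')): buffer="regezwe" (len 7), cursors c1@2 c2@4 c3@7, authorship .1.2..3
After op 2 (move_right): buffer="regezwe" (len 7), cursors c1@3 c2@5 c3@7, authorship .1.2..3
After op 3 (insert('m')): buffer="regmezmwem" (len 10), cursors c1@4 c2@7 c3@10, authorship .1.12.2.33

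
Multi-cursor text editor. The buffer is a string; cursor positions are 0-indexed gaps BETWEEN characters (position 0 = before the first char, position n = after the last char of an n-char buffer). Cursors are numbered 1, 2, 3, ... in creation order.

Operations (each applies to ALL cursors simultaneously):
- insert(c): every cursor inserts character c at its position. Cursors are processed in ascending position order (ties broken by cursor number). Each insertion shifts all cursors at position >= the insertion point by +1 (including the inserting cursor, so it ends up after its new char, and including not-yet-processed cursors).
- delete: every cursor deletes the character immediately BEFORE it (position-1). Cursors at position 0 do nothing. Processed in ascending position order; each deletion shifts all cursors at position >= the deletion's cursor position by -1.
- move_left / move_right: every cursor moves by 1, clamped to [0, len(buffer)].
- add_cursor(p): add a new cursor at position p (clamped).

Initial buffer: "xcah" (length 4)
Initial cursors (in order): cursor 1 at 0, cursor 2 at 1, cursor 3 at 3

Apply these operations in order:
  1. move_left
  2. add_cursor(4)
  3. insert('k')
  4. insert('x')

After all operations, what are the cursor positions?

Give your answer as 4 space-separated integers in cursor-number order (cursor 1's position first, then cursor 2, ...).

Answer: 4 4 8 12

Derivation:
After op 1 (move_left): buffer="xcah" (len 4), cursors c1@0 c2@0 c3@2, authorship ....
After op 2 (add_cursor(4)): buffer="xcah" (len 4), cursors c1@0 c2@0 c3@2 c4@4, authorship ....
After op 3 (insert('k')): buffer="kkxckahk" (len 8), cursors c1@2 c2@2 c3@5 c4@8, authorship 12..3..4
After op 4 (insert('x')): buffer="kkxxxckxahkx" (len 12), cursors c1@4 c2@4 c3@8 c4@12, authorship 1212..33..44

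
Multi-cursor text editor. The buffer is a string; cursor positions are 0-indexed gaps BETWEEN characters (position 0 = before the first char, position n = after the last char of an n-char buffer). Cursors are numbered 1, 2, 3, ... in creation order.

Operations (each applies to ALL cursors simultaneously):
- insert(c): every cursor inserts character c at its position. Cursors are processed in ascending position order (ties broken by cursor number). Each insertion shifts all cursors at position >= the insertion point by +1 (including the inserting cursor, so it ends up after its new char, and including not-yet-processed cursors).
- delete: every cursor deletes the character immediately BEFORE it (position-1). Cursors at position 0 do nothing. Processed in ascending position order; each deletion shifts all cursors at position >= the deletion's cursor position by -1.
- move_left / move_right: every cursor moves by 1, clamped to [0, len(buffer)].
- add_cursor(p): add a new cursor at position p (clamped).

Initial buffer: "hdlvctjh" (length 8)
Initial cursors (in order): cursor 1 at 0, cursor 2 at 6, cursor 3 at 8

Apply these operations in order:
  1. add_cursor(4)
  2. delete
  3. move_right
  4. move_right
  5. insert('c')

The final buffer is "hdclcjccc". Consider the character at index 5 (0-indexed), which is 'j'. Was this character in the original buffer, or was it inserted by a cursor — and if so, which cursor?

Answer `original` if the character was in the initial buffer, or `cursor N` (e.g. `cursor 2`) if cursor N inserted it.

Answer: original

Derivation:
After op 1 (add_cursor(4)): buffer="hdlvctjh" (len 8), cursors c1@0 c4@4 c2@6 c3@8, authorship ........
After op 2 (delete): buffer="hdlcj" (len 5), cursors c1@0 c4@3 c2@4 c3@5, authorship .....
After op 3 (move_right): buffer="hdlcj" (len 5), cursors c1@1 c4@4 c2@5 c3@5, authorship .....
After op 4 (move_right): buffer="hdlcj" (len 5), cursors c1@2 c2@5 c3@5 c4@5, authorship .....
After op 5 (insert('c')): buffer="hdclcjccc" (len 9), cursors c1@3 c2@9 c3@9 c4@9, authorship ..1...234
Authorship (.=original, N=cursor N): . . 1 . . . 2 3 4
Index 5: author = original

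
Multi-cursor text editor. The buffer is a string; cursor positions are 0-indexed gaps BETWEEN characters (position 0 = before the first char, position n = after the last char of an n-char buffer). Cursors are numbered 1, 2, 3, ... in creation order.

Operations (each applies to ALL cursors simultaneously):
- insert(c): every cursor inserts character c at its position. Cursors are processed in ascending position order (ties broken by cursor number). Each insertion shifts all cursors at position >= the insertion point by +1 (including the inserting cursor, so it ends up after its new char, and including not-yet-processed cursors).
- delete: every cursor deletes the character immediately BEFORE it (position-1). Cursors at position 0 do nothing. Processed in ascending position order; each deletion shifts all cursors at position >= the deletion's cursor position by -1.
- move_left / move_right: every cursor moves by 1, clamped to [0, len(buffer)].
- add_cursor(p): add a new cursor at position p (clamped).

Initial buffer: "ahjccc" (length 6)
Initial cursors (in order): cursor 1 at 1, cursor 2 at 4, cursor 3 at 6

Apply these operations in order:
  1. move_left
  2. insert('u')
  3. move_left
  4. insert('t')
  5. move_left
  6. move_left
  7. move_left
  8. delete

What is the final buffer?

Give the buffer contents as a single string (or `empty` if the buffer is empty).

Answer: tuhjtcctuc

Derivation:
After op 1 (move_left): buffer="ahjccc" (len 6), cursors c1@0 c2@3 c3@5, authorship ......
After op 2 (insert('u')): buffer="uahjuccuc" (len 9), cursors c1@1 c2@5 c3@8, authorship 1...2..3.
After op 3 (move_left): buffer="uahjuccuc" (len 9), cursors c1@0 c2@4 c3@7, authorship 1...2..3.
After op 4 (insert('t')): buffer="tuahjtucctuc" (len 12), cursors c1@1 c2@6 c3@10, authorship 11...22..33.
After op 5 (move_left): buffer="tuahjtucctuc" (len 12), cursors c1@0 c2@5 c3@9, authorship 11...22..33.
After op 6 (move_left): buffer="tuahjtucctuc" (len 12), cursors c1@0 c2@4 c3@8, authorship 11...22..33.
After op 7 (move_left): buffer="tuahjtucctuc" (len 12), cursors c1@0 c2@3 c3@7, authorship 11...22..33.
After op 8 (delete): buffer="tuhjtcctuc" (len 10), cursors c1@0 c2@2 c3@5, authorship 11..2..33.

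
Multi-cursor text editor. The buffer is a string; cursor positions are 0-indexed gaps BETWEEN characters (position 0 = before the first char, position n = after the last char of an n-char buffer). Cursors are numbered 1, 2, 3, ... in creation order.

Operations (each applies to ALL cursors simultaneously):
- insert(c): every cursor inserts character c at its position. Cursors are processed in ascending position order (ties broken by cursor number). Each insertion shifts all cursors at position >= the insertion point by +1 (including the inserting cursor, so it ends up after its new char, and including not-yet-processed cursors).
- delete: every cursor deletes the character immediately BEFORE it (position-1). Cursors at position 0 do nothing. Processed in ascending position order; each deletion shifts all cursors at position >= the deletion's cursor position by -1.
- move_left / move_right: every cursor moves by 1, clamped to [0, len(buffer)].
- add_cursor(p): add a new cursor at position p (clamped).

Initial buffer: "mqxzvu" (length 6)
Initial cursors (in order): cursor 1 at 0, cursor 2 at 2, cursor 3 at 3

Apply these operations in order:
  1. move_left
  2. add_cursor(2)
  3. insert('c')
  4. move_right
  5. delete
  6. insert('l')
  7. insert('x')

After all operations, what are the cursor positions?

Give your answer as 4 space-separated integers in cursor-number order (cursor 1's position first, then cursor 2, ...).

Answer: 3 6 11 11

Derivation:
After op 1 (move_left): buffer="mqxzvu" (len 6), cursors c1@0 c2@1 c3@2, authorship ......
After op 2 (add_cursor(2)): buffer="mqxzvu" (len 6), cursors c1@0 c2@1 c3@2 c4@2, authorship ......
After op 3 (insert('c')): buffer="cmcqccxzvu" (len 10), cursors c1@1 c2@3 c3@6 c4@6, authorship 1.2.34....
After op 4 (move_right): buffer="cmcqccxzvu" (len 10), cursors c1@2 c2@4 c3@7 c4@7, authorship 1.2.34....
After op 5 (delete): buffer="ccczvu" (len 6), cursors c1@1 c2@2 c3@3 c4@3, authorship 123...
After op 6 (insert('l')): buffer="clclcllzvu" (len 10), cursors c1@2 c2@4 c3@7 c4@7, authorship 1122334...
After op 7 (insert('x')): buffer="clxclxcllxxzvu" (len 14), cursors c1@3 c2@6 c3@11 c4@11, authorship 11122233434...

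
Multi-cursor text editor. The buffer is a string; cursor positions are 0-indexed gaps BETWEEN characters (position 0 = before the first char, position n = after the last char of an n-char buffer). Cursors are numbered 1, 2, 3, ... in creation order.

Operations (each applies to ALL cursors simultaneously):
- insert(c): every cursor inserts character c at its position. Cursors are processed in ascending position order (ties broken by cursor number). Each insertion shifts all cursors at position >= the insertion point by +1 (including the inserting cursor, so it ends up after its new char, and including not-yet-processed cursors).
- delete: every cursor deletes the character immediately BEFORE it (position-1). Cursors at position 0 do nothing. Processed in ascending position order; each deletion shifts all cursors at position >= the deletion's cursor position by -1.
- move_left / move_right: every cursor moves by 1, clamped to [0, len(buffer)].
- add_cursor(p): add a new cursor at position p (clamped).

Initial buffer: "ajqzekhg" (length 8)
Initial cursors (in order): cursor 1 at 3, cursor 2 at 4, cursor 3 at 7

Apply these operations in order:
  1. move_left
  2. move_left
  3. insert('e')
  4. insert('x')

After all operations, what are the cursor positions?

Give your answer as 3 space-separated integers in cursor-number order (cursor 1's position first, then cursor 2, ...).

Answer: 3 6 11

Derivation:
After op 1 (move_left): buffer="ajqzekhg" (len 8), cursors c1@2 c2@3 c3@6, authorship ........
After op 2 (move_left): buffer="ajqzekhg" (len 8), cursors c1@1 c2@2 c3@5, authorship ........
After op 3 (insert('e')): buffer="aejeqzeekhg" (len 11), cursors c1@2 c2@4 c3@8, authorship .1.2...3...
After op 4 (insert('x')): buffer="aexjexqzeexkhg" (len 14), cursors c1@3 c2@6 c3@11, authorship .11.22...33...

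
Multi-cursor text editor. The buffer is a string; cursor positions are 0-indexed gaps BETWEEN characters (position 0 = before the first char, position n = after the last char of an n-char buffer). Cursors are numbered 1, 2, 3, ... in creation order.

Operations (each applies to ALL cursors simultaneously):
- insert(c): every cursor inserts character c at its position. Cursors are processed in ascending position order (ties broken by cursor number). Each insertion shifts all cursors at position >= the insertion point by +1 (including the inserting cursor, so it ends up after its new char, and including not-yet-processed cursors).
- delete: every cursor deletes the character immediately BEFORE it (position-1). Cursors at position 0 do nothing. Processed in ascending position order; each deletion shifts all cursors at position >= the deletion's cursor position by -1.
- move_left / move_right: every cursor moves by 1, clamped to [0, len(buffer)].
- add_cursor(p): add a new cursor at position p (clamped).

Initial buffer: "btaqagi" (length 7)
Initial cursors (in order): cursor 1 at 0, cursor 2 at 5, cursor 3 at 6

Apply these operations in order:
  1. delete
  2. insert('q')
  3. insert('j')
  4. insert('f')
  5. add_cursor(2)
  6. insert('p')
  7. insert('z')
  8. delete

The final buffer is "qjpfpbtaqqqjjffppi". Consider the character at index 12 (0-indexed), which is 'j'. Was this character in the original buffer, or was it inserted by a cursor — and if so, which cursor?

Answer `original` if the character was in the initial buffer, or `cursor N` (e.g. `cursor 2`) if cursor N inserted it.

Answer: cursor 3

Derivation:
After op 1 (delete): buffer="btaqi" (len 5), cursors c1@0 c2@4 c3@4, authorship .....
After op 2 (insert('q')): buffer="qbtaqqqi" (len 8), cursors c1@1 c2@7 c3@7, authorship 1....23.
After op 3 (insert('j')): buffer="qjbtaqqqjji" (len 11), cursors c1@2 c2@10 c3@10, authorship 11....2323.
After op 4 (insert('f')): buffer="qjfbtaqqqjjffi" (len 14), cursors c1@3 c2@13 c3@13, authorship 111....232323.
After op 5 (add_cursor(2)): buffer="qjfbtaqqqjjffi" (len 14), cursors c4@2 c1@3 c2@13 c3@13, authorship 111....232323.
After op 6 (insert('p')): buffer="qjpfpbtaqqqjjffppi" (len 18), cursors c4@3 c1@5 c2@17 c3@17, authorship 11411....23232323.
After op 7 (insert('z')): buffer="qjpzfpzbtaqqqjjffppzzi" (len 22), cursors c4@4 c1@7 c2@21 c3@21, authorship 1144111....2323232323.
After op 8 (delete): buffer="qjpfpbtaqqqjjffppi" (len 18), cursors c4@3 c1@5 c2@17 c3@17, authorship 11411....23232323.
Authorship (.=original, N=cursor N): 1 1 4 1 1 . . . . 2 3 2 3 2 3 2 3 .
Index 12: author = 3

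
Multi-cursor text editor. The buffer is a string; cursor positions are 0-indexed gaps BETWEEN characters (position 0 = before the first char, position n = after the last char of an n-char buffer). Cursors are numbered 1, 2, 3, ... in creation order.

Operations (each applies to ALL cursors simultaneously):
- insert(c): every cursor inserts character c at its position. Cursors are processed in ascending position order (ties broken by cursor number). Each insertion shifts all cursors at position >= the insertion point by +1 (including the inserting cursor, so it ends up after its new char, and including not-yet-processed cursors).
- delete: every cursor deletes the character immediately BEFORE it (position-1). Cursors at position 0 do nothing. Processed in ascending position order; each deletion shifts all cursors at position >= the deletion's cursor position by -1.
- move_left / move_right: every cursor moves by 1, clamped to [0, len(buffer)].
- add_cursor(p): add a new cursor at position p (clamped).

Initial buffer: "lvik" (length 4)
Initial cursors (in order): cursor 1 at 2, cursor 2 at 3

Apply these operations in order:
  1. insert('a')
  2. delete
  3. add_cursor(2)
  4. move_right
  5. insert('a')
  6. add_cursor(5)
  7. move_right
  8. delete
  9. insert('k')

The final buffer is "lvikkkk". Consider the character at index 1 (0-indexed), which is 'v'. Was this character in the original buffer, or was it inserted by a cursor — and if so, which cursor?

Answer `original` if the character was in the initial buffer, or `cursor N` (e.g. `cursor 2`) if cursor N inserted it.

Answer: original

Derivation:
After op 1 (insert('a')): buffer="lvaiak" (len 6), cursors c1@3 c2@5, authorship ..1.2.
After op 2 (delete): buffer="lvik" (len 4), cursors c1@2 c2@3, authorship ....
After op 3 (add_cursor(2)): buffer="lvik" (len 4), cursors c1@2 c3@2 c2@3, authorship ....
After op 4 (move_right): buffer="lvik" (len 4), cursors c1@3 c3@3 c2@4, authorship ....
After op 5 (insert('a')): buffer="lviaaka" (len 7), cursors c1@5 c3@5 c2@7, authorship ...13.2
After op 6 (add_cursor(5)): buffer="lviaaka" (len 7), cursors c1@5 c3@5 c4@5 c2@7, authorship ...13.2
After op 7 (move_right): buffer="lviaaka" (len 7), cursors c1@6 c3@6 c4@6 c2@7, authorship ...13.2
After op 8 (delete): buffer="lvi" (len 3), cursors c1@3 c2@3 c3@3 c4@3, authorship ...
After op 9 (insert('k')): buffer="lvikkkk" (len 7), cursors c1@7 c2@7 c3@7 c4@7, authorship ...1234
Authorship (.=original, N=cursor N): . . . 1 2 3 4
Index 1: author = original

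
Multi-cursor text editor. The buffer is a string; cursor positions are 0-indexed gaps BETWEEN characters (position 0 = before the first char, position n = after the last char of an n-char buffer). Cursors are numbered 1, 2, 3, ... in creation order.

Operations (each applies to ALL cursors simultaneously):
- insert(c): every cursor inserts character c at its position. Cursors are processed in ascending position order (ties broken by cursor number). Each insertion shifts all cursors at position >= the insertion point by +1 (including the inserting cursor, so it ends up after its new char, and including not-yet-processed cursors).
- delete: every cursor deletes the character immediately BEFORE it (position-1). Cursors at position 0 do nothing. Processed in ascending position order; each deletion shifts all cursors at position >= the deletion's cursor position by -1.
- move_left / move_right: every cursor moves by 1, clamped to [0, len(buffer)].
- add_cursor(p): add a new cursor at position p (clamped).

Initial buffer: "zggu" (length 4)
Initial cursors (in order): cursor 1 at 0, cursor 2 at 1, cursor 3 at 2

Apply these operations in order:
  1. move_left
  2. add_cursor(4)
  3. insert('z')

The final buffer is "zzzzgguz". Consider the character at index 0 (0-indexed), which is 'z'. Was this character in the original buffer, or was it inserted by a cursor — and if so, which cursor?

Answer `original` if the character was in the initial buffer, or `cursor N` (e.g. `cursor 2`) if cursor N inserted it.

After op 1 (move_left): buffer="zggu" (len 4), cursors c1@0 c2@0 c3@1, authorship ....
After op 2 (add_cursor(4)): buffer="zggu" (len 4), cursors c1@0 c2@0 c3@1 c4@4, authorship ....
After op 3 (insert('z')): buffer="zzzzgguz" (len 8), cursors c1@2 c2@2 c3@4 c4@8, authorship 12.3...4
Authorship (.=original, N=cursor N): 1 2 . 3 . . . 4
Index 0: author = 1

Answer: cursor 1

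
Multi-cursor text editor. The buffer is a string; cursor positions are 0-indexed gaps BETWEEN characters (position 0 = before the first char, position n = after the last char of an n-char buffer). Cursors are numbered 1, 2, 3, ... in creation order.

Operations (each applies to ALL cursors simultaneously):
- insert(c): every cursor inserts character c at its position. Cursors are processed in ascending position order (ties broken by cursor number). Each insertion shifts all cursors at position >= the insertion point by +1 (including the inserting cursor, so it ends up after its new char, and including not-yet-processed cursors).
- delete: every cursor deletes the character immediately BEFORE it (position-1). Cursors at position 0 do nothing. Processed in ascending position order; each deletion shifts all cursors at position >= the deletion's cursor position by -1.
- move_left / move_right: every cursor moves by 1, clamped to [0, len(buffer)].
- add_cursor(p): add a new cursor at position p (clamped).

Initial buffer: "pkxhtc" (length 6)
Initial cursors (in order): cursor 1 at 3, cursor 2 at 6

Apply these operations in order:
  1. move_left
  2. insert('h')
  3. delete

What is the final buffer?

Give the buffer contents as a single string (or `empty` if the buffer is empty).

Answer: pkxhtc

Derivation:
After op 1 (move_left): buffer="pkxhtc" (len 6), cursors c1@2 c2@5, authorship ......
After op 2 (insert('h')): buffer="pkhxhthc" (len 8), cursors c1@3 c2@7, authorship ..1...2.
After op 3 (delete): buffer="pkxhtc" (len 6), cursors c1@2 c2@5, authorship ......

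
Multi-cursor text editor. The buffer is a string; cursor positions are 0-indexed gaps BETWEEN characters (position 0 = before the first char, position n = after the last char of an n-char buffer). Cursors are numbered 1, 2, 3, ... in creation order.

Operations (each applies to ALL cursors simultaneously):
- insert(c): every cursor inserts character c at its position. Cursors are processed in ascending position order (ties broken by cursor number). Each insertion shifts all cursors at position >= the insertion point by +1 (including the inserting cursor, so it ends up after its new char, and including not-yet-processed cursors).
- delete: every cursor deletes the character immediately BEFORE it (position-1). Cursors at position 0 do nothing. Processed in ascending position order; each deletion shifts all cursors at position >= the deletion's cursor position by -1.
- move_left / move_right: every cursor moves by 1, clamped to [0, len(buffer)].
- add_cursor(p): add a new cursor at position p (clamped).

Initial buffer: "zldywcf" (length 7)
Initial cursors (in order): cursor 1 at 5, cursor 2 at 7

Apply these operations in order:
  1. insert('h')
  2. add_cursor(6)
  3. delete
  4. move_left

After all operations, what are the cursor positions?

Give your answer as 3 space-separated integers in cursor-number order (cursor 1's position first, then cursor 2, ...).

After op 1 (insert('h')): buffer="zldywhcfh" (len 9), cursors c1@6 c2@9, authorship .....1..2
After op 2 (add_cursor(6)): buffer="zldywhcfh" (len 9), cursors c1@6 c3@6 c2@9, authorship .....1..2
After op 3 (delete): buffer="zldycf" (len 6), cursors c1@4 c3@4 c2@6, authorship ......
After op 4 (move_left): buffer="zldycf" (len 6), cursors c1@3 c3@3 c2@5, authorship ......

Answer: 3 5 3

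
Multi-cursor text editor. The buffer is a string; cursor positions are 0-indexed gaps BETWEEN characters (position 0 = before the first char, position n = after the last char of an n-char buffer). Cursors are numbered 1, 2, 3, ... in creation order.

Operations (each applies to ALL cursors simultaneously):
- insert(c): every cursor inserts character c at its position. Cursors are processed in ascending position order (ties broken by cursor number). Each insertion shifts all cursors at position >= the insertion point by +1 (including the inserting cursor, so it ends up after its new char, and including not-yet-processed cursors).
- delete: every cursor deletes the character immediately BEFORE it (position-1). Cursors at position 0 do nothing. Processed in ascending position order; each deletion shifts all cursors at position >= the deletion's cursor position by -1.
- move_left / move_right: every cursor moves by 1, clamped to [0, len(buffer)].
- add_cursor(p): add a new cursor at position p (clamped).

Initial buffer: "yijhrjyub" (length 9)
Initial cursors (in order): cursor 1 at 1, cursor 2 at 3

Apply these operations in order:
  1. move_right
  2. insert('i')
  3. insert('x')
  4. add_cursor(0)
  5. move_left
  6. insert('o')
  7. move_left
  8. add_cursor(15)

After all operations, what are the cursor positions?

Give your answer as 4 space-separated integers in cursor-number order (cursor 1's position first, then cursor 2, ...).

Answer: 4 9 0 15

Derivation:
After op 1 (move_right): buffer="yijhrjyub" (len 9), cursors c1@2 c2@4, authorship .........
After op 2 (insert('i')): buffer="yiijhirjyub" (len 11), cursors c1@3 c2@6, authorship ..1..2.....
After op 3 (insert('x')): buffer="yiixjhixrjyub" (len 13), cursors c1@4 c2@8, authorship ..11..22.....
After op 4 (add_cursor(0)): buffer="yiixjhixrjyub" (len 13), cursors c3@0 c1@4 c2@8, authorship ..11..22.....
After op 5 (move_left): buffer="yiixjhixrjyub" (len 13), cursors c3@0 c1@3 c2@7, authorship ..11..22.....
After op 6 (insert('o')): buffer="oyiioxjhioxrjyub" (len 16), cursors c3@1 c1@5 c2@10, authorship 3..111..222.....
After op 7 (move_left): buffer="oyiioxjhioxrjyub" (len 16), cursors c3@0 c1@4 c2@9, authorship 3..111..222.....
After op 8 (add_cursor(15)): buffer="oyiioxjhioxrjyub" (len 16), cursors c3@0 c1@4 c2@9 c4@15, authorship 3..111..222.....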